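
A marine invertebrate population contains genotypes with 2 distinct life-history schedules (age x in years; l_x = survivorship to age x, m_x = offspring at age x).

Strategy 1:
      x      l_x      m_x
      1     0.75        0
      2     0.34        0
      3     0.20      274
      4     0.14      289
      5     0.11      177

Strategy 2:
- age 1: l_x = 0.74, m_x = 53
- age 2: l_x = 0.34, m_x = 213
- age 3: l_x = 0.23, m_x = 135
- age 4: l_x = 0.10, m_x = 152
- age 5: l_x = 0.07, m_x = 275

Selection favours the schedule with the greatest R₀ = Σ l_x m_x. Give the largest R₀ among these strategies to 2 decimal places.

Strategy 1: R₀ = 0.75×0 + 0.34×0 + 0.20×274 + 0.14×289 + 0.11×177 = 114.7300
Strategy 2: R₀ = 0.74×53 + 0.34×213 + 0.23×135 + 0.10×152 + 0.07×275 = 177.1400
Highest R₀: strategy 2 with 177.1400.

177.14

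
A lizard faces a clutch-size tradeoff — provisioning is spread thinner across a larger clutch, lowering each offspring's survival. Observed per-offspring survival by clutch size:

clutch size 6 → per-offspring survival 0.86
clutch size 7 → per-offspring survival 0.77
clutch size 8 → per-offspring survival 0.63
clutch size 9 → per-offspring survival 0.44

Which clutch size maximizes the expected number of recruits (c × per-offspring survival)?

7

Expected recruits = c × s(c):
  c=6: 6 × 0.86 = 5.160
  c=7: 7 × 0.77 = 5.390
  c=8: 8 × 0.63 = 5.040
  c=9: 9 × 0.44 = 3.960
Maximum at c = 7 (5.390 recruits).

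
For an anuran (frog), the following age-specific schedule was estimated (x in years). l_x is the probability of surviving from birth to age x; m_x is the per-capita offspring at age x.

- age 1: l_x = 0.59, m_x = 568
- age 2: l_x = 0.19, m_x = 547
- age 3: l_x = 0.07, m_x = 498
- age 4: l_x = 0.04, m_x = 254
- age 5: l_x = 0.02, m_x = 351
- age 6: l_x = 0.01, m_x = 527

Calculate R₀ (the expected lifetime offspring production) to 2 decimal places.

R₀ = Σ l_x m_x:
  age 1: 0.59 × 568 = 335.1200
  age 2: 0.19 × 547 = 103.9300
  age 3: 0.07 × 498 = 34.8600
  age 4: 0.04 × 254 = 10.1600
  age 5: 0.02 × 351 = 7.0200
  age 6: 0.01 × 527 = 5.2700
R₀ = 335.1200 + 103.9300 + 34.8600 + 10.1600 + 7.0200 + 5.2700 = 496.3600

496.36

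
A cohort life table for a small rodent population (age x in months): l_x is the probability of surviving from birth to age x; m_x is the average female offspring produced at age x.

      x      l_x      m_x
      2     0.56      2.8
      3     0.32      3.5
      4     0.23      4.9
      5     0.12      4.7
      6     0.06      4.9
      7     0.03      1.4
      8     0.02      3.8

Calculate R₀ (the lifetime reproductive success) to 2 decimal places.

R₀ = Σ l_x m_x:
  age 2: 0.56 × 2.8 = 1.5680
  age 3: 0.32 × 3.5 = 1.1200
  age 4: 0.23 × 4.9 = 1.1270
  age 5: 0.12 × 4.7 = 0.5640
  age 6: 0.06 × 4.9 = 0.2940
  age 7: 0.03 × 1.4 = 0.0420
  age 8: 0.02 × 3.8 = 0.0760
R₀ = 1.5680 + 1.1200 + 1.1270 + 0.5640 + 0.2940 + 0.0420 + 0.0760 = 4.7910

4.79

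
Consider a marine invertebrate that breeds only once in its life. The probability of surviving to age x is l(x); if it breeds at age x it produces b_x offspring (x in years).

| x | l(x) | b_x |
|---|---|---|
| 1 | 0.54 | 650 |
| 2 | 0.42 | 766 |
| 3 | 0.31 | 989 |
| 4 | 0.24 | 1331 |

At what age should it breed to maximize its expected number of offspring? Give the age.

Expected offspring if breeding at age x = l(x) × b_x:
  age 1: 0.54 × 650 = 351.000
  age 2: 0.42 × 766 = 321.720
  age 3: 0.31 × 989 = 306.590
  age 4: 0.24 × 1331 = 319.440
Maximum at age 1 (351.000).

1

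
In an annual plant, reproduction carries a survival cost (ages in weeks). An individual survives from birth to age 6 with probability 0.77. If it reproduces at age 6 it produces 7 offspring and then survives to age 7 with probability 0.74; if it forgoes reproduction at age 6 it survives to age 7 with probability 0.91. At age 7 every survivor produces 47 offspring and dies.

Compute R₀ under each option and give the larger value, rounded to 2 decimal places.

breed at age 6: R₀ = 0.77 × (7 + 0.74 × 47) = 0.77 × 41.7800 = 32.1706
delay to age 7: R₀ = 0.77 × (0.91 × 47) = 0.77 × 42.7700 = 32.9329
Higher: delay to age 7 (32.9329).

32.93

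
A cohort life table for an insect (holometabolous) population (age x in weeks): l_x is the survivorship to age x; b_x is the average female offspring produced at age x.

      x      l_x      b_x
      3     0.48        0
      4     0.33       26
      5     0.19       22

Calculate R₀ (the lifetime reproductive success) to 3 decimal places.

12.760

R₀ = Σ l_x b_x:
  age 3: 0.48 × 0 = 0.0000
  age 4: 0.33 × 26 = 8.5800
  age 5: 0.19 × 22 = 4.1800
R₀ = 0.0000 + 8.5800 + 4.1800 = 12.7600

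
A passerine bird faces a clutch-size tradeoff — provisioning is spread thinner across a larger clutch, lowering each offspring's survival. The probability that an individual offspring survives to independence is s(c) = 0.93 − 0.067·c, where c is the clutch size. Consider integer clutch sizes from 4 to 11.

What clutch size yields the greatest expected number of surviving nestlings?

7

Expected surviving nestlings = c × s(c):
  c=4: 4 × 0.662 = 2.648
  c=5: 5 × 0.595 = 2.975
  c=6: 6 × 0.528 = 3.168
  c=7: 7 × 0.461 = 3.227
  c=8: 8 × 0.394 = 3.152
  c=9: 9 × 0.327 = 2.943
  c=10: 10 × 0.260 = 2.600
  c=11: 11 × 0.193 = 2.123
Maximum at c = 7 (3.227 surviving nestlings).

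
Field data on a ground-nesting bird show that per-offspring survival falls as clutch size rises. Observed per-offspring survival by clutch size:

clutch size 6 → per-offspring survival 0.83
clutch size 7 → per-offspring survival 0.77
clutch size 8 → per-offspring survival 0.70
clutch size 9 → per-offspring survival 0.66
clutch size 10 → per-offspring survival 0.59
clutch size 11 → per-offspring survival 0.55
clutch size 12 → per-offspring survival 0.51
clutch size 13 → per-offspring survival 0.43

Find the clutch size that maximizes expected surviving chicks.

12

Expected surviving chicks = c × s(c):
  c=6: 6 × 0.83 = 4.980
  c=7: 7 × 0.77 = 5.390
  c=8: 8 × 0.70 = 5.600
  c=9: 9 × 0.66 = 5.940
  c=10: 10 × 0.59 = 5.900
  c=11: 11 × 0.55 = 6.050
  c=12: 12 × 0.51 = 6.120
  c=13: 13 × 0.43 = 5.590
Maximum at c = 12 (6.120 surviving chicks).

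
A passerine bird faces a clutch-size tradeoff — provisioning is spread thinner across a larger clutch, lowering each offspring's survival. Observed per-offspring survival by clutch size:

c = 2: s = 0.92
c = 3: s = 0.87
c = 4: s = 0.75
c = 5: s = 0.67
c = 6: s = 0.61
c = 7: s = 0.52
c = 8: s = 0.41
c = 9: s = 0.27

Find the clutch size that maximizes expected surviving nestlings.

Expected surviving nestlings = c × s(c):
  c=2: 2 × 0.92 = 1.840
  c=3: 3 × 0.87 = 2.610
  c=4: 4 × 0.75 = 3.000
  c=5: 5 × 0.67 = 3.350
  c=6: 6 × 0.61 = 3.660
  c=7: 7 × 0.52 = 3.640
  c=8: 8 × 0.41 = 3.280
  c=9: 9 × 0.27 = 2.430
Maximum at c = 6 (3.660 surviving nestlings).

6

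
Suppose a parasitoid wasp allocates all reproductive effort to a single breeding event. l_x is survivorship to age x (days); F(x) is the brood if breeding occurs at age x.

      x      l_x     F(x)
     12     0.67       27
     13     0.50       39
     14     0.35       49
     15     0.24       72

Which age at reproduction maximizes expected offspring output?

13

Expected offspring if breeding at age x = l_x × F(x):
  age 12: 0.67 × 27 = 18.090
  age 13: 0.50 × 39 = 19.500
  age 14: 0.35 × 49 = 17.150
  age 15: 0.24 × 72 = 17.280
Maximum at age 13 (19.500).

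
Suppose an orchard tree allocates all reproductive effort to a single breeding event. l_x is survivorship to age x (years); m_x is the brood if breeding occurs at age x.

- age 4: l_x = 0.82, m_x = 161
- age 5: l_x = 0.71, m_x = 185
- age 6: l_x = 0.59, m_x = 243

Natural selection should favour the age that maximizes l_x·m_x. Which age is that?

6

Expected offspring if breeding at age x = l_x × m_x:
  age 4: 0.82 × 161 = 132.020
  age 5: 0.71 × 185 = 131.350
  age 6: 0.59 × 243 = 143.370
Maximum at age 6 (143.370).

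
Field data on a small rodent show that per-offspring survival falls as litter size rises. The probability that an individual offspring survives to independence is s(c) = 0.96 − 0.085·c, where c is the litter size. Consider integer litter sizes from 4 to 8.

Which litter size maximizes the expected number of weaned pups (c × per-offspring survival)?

Expected weaned pups = c × s(c):
  c=4: 4 × 0.620 = 2.480
  c=5: 5 × 0.535 = 2.675
  c=6: 6 × 0.450 = 2.700
  c=7: 7 × 0.365 = 2.555
  c=8: 8 × 0.280 = 2.240
Maximum at c = 6 (2.700 weaned pups).

6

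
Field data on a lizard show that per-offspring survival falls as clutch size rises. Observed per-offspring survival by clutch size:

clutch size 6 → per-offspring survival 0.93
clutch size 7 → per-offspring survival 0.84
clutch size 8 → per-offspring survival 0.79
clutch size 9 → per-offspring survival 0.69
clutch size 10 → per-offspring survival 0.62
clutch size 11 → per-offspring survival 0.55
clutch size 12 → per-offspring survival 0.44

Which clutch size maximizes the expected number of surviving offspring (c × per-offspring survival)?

Expected surviving offspring = c × s(c):
  c=6: 6 × 0.93 = 5.580
  c=7: 7 × 0.84 = 5.880
  c=8: 8 × 0.79 = 6.320
  c=9: 9 × 0.69 = 6.210
  c=10: 10 × 0.62 = 6.200
  c=11: 11 × 0.55 = 6.050
  c=12: 12 × 0.44 = 5.280
Maximum at c = 8 (6.320 surviving offspring).

8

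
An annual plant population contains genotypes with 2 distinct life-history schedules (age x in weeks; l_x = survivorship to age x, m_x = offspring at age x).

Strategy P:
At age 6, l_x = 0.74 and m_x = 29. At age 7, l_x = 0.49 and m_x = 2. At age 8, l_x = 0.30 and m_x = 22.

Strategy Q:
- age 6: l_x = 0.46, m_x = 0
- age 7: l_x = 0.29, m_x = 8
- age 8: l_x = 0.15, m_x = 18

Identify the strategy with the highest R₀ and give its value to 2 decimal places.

29.04

Strategy P: R₀ = 0.74×29 + 0.49×2 + 0.30×22 = 29.0400
Strategy Q: R₀ = 0.46×0 + 0.29×8 + 0.15×18 = 5.0200
Highest R₀: strategy P with 29.0400.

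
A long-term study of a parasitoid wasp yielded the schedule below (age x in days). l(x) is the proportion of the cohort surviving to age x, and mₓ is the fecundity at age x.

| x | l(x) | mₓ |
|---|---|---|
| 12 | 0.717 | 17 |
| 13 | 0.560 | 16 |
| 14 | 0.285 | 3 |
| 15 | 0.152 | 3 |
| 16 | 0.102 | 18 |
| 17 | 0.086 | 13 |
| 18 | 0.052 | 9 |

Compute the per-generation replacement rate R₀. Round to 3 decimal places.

R₀ = Σ l(x) mₓ:
  age 12: 0.717 × 17 = 12.1890
  age 13: 0.560 × 16 = 8.9600
  age 14: 0.285 × 3 = 0.8550
  age 15: 0.152 × 3 = 0.4560
  age 16: 0.102 × 18 = 1.8360
  age 17: 0.086 × 13 = 1.1180
  age 18: 0.052 × 9 = 0.4680
R₀ = 12.1890 + 8.9600 + 0.8550 + 0.4560 + 1.8360 + 1.1180 + 0.4680 = 25.8820

25.882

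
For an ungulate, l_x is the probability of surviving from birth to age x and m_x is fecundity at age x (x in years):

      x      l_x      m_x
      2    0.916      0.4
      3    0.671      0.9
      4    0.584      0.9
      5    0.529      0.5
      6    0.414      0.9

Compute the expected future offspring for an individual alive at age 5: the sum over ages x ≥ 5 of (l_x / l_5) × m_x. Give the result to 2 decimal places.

1.20

l_5 = 0.529. Conditional survival from age 5 to x is l_x / l_5.
  x=5: (0.529/0.529) × 0.5 = 0.5000
  x=6: (0.414/0.529) × 0.9 = 0.7043
Sum = 0.5000 + 0.7043 = 1.2043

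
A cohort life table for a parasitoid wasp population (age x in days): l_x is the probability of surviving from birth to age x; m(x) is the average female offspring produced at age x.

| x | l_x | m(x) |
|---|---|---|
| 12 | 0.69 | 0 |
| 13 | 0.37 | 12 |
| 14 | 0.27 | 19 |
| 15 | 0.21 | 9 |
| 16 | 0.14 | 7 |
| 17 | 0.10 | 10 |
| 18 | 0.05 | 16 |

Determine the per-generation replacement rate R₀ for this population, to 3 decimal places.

R₀ = Σ l_x m(x):
  age 12: 0.69 × 0 = 0.0000
  age 13: 0.37 × 12 = 4.4400
  age 14: 0.27 × 19 = 5.1300
  age 15: 0.21 × 9 = 1.8900
  age 16: 0.14 × 7 = 0.9800
  age 17: 0.10 × 10 = 1.0000
  age 18: 0.05 × 16 = 0.8000
R₀ = 0.0000 + 4.4400 + 5.1300 + 1.8900 + 0.9800 + 1.0000 + 0.8000 = 14.2400

14.240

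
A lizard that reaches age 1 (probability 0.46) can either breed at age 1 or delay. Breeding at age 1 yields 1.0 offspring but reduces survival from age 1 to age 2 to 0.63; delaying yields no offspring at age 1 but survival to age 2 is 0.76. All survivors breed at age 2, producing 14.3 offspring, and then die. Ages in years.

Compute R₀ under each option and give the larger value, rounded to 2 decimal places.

5.00

breed at age 1: R₀ = 0.46 × (1.0 + 0.63 × 14.3) = 0.46 × 10.0090 = 4.6041
delay to age 2: R₀ = 0.46 × (0.76 × 14.3) = 0.46 × 10.8680 = 4.9993
Higher: delay to age 2 (4.9993).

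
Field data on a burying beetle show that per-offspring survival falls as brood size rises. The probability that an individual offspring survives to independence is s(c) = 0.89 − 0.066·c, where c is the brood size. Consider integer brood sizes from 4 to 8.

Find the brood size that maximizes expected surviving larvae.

7

Expected surviving larvae = c × s(c):
  c=4: 4 × 0.626 = 2.504
  c=5: 5 × 0.560 = 2.800
  c=6: 6 × 0.494 = 2.964
  c=7: 7 × 0.428 = 2.996
  c=8: 8 × 0.362 = 2.896
Maximum at c = 7 (2.996 surviving larvae).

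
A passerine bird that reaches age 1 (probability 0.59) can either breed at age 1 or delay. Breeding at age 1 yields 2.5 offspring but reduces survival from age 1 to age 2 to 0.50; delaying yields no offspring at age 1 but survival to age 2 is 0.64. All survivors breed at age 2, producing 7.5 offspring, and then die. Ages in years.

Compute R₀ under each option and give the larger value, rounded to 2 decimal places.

3.69

breed at age 1: R₀ = 0.59 × (2.5 + 0.50 × 7.5) = 0.59 × 6.2500 = 3.6875
delay to age 2: R₀ = 0.59 × (0.64 × 7.5) = 0.59 × 4.8000 = 2.8320
Higher: breed at age 1 (3.6875).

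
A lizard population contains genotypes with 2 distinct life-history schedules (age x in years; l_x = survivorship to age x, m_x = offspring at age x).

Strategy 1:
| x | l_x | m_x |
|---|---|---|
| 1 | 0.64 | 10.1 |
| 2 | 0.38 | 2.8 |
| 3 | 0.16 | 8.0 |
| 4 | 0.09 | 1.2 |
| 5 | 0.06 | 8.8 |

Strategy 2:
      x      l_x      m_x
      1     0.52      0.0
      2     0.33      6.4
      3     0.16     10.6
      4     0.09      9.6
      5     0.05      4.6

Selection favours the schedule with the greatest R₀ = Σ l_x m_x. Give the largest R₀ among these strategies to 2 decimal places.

Strategy 1: R₀ = 0.64×10.1 + 0.38×2.8 + 0.16×8.0 + 0.09×1.2 + 0.06×8.8 = 9.4440
Strategy 2: R₀ = 0.52×0.0 + 0.33×6.4 + 0.16×10.6 + 0.09×9.6 + 0.05×4.6 = 4.9020
Highest R₀: strategy 1 with 9.4440.

9.44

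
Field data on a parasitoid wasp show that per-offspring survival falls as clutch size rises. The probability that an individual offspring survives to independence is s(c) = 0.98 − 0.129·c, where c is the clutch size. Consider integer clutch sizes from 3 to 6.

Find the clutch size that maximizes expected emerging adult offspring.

4

Expected emerging adult offspring = c × s(c):
  c=3: 3 × 0.593 = 1.779
  c=4: 4 × 0.464 = 1.856
  c=5: 5 × 0.335 = 1.675
  c=6: 6 × 0.206 = 1.236
Maximum at c = 4 (1.856 emerging adult offspring).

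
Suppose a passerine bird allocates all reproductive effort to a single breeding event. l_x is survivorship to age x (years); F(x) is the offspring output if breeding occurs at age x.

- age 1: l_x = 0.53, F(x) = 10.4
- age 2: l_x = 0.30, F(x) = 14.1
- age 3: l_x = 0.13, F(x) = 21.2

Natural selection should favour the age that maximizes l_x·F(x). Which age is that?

Expected offspring if breeding at age x = l_x × F(x):
  age 1: 0.53 × 10.4 = 5.512
  age 2: 0.30 × 14.1 = 4.230
  age 3: 0.13 × 21.2 = 2.756
Maximum at age 1 (5.512).

1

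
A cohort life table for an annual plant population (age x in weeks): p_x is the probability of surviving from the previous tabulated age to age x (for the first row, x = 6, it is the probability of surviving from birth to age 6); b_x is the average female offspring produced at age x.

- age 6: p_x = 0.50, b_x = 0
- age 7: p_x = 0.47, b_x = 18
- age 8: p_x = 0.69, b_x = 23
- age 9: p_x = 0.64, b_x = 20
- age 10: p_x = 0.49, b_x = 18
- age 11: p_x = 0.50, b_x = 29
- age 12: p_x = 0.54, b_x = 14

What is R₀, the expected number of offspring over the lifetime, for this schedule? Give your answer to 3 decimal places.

Survivorship from birth: l_x = p_6·p_7·…·p_x.
  l_6 = 0.50000
  l_7 = 0.23500
  l_8 = 0.16215
  l_9 = 0.10378
  l_10 = 0.05085
  l_11 = 0.02543
  l_12 = 0.01373
R₀ = Σ l_x b_x:
  age 6: 0.50000 × 0 = 0.0000
  age 7: 0.23500 × 18 = 4.2300
  age 8: 0.16215 × 23 = 3.7294
  age 9: 0.10378 × 20 = 2.0756
  age 10: 0.05085 × 18 = 0.9153
  age 11: 0.02543 × 29 = 0.7375
  age 12: 0.01373 × 14 = 0.1922
R₀ = 0.0000 + 4.2300 + 3.7294 + 2.0756 + 0.9153 + 0.7375 + 0.1922 = 11.8800

11.880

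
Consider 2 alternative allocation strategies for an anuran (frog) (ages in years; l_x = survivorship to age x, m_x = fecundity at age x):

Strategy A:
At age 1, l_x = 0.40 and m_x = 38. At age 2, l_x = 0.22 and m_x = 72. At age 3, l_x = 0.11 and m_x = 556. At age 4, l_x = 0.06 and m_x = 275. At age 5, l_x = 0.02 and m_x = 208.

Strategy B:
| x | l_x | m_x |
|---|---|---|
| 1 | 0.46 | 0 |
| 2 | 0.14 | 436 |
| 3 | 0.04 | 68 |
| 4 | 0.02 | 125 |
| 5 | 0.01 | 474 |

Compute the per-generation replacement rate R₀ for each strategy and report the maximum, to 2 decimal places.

112.86

Strategy A: R₀ = 0.40×38 + 0.22×72 + 0.11×556 + 0.06×275 + 0.02×208 = 112.8600
Strategy B: R₀ = 0.46×0 + 0.14×436 + 0.04×68 + 0.02×125 + 0.01×474 = 71.0000
Highest R₀: strategy A with 112.8600.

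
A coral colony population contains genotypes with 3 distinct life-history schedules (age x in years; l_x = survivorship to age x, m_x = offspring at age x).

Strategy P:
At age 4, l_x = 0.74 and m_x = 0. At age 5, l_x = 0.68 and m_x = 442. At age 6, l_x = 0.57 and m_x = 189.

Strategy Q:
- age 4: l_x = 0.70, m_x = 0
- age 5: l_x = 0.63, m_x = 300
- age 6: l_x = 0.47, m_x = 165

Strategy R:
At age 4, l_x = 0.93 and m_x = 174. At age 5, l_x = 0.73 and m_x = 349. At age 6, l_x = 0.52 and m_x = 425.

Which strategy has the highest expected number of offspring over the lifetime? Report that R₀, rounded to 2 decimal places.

Strategy P: R₀ = 0.74×0 + 0.68×442 + 0.57×189 = 408.2900
Strategy Q: R₀ = 0.70×0 + 0.63×300 + 0.47×165 = 266.5500
Strategy R: R₀ = 0.93×174 + 0.73×349 + 0.52×425 = 637.5900
Highest R₀: strategy R with 637.5900.

637.59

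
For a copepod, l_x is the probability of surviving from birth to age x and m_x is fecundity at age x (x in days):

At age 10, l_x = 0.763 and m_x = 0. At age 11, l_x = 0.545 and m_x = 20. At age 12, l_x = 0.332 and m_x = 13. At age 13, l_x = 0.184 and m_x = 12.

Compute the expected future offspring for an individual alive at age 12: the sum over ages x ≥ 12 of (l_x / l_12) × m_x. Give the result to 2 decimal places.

l_12 = 0.332. Conditional survival from age 12 to x is l_x / l_12.
  x=12: (0.332/0.332) × 13 = 13.0000
  x=13: (0.184/0.332) × 12 = 6.6506
Sum = 13.0000 + 6.6506 = 19.6506

19.65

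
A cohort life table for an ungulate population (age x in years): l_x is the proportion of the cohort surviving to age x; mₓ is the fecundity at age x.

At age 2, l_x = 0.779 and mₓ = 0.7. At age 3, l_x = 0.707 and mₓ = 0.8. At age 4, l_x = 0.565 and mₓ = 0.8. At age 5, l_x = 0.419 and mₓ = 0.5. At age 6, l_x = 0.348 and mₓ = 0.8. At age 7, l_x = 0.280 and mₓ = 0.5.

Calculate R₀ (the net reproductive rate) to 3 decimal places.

2.191

R₀ = Σ l_x mₓ:
  age 2: 0.779 × 0.7 = 0.5453
  age 3: 0.707 × 0.8 = 0.5656
  age 4: 0.565 × 0.8 = 0.4520
  age 5: 0.419 × 0.5 = 0.2095
  age 6: 0.348 × 0.8 = 0.2784
  age 7: 0.280 × 0.5 = 0.1400
R₀ = 0.5453 + 0.5656 + 0.4520 + 0.2095 + 0.2784 + 0.1400 = 2.1908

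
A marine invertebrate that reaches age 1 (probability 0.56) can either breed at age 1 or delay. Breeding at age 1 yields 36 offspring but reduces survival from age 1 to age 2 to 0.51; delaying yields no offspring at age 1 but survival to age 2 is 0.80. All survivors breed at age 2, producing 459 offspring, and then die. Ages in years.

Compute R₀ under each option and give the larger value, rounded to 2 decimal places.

breed at age 1: R₀ = 0.56 × (36 + 0.51 × 459) = 0.56 × 270.0900 = 151.2504
delay to age 2: R₀ = 0.56 × (0.80 × 459) = 0.56 × 367.2000 = 205.6320
Higher: delay to age 2 (205.6320).

205.63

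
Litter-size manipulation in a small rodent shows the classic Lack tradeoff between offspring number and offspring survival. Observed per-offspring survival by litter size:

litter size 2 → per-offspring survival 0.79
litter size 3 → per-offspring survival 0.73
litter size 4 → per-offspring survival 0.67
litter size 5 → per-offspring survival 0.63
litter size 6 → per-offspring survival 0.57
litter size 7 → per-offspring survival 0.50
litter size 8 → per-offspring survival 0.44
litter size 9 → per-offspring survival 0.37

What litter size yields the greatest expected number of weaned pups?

Expected weaned pups = c × s(c):
  c=2: 2 × 0.79 = 1.580
  c=3: 3 × 0.73 = 2.190
  c=4: 4 × 0.67 = 2.680
  c=5: 5 × 0.63 = 3.150
  c=6: 6 × 0.57 = 3.420
  c=7: 7 × 0.50 = 3.500
  c=8: 8 × 0.44 = 3.520
  c=9: 9 × 0.37 = 3.330
Maximum at c = 8 (3.520 weaned pups).

8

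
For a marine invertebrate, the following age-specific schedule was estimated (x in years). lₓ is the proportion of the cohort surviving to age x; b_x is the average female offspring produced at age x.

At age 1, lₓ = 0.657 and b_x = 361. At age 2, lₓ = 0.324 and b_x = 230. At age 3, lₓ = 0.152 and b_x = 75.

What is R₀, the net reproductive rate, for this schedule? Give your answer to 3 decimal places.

323.097

R₀ = Σ lₓ b_x:
  age 1: 0.657 × 361 = 237.1770
  age 2: 0.324 × 230 = 74.5200
  age 3: 0.152 × 75 = 11.4000
R₀ = 237.1770 + 74.5200 + 11.4000 = 323.0970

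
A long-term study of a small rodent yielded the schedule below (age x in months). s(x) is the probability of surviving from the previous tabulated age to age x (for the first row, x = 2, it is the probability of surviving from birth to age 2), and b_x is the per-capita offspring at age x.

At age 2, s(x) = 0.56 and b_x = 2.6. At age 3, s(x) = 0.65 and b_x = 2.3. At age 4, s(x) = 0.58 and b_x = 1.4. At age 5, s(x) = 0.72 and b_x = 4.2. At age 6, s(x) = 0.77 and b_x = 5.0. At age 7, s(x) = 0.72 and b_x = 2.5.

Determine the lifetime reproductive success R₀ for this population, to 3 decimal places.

4.023

Survivorship from birth: l_x = s_2·s_3·…·s_x.
  l_2 = 0.56000
  l_3 = 0.36400
  l_4 = 0.21112
  l_5 = 0.15201
  l_6 = 0.11704
  l_7 = 0.08427
R₀ = Σ l_x b_x:
  age 2: 0.56000 × 2.6 = 1.4560
  age 3: 0.36400 × 2.3 = 0.8372
  age 4: 0.21112 × 1.4 = 0.2956
  age 5: 0.15201 × 4.2 = 0.6384
  age 6: 0.11704 × 5.0 = 0.5852
  age 7: 0.08427 × 2.5 = 0.2107
R₀ = 1.4560 + 0.8372 + 0.2956 + 0.6384 + 0.5852 + 0.2107 = 4.0231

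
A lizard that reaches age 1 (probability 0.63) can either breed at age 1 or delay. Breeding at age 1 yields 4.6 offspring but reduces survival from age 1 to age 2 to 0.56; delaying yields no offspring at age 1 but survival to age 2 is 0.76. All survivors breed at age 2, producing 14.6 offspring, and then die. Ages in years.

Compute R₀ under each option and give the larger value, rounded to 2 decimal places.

breed at age 1: R₀ = 0.63 × (4.6 + 0.56 × 14.6) = 0.63 × 12.7760 = 8.0489
delay to age 2: R₀ = 0.63 × (0.76 × 14.6) = 0.63 × 11.0960 = 6.9905
Higher: breed at age 1 (8.0489).

8.05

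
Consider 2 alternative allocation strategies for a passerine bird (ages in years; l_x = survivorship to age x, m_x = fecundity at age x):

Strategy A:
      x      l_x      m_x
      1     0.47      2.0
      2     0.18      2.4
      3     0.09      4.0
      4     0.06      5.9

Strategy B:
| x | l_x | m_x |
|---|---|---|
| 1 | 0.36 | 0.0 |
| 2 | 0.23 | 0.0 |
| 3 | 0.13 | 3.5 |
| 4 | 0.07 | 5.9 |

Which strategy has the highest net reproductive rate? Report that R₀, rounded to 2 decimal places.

Strategy A: R₀ = 0.47×2.0 + 0.18×2.4 + 0.09×4.0 + 0.06×5.9 = 2.0860
Strategy B: R₀ = 0.36×0.0 + 0.23×0.0 + 0.13×3.5 + 0.07×5.9 = 0.8680
Highest R₀: strategy A with 2.0860.

2.09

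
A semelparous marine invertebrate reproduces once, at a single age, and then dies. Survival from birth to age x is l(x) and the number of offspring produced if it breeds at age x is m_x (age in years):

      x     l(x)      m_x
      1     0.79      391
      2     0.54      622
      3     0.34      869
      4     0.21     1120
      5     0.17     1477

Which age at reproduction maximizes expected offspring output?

Expected offspring if breeding at age x = l(x) × m_x:
  age 1: 0.79 × 391 = 308.890
  age 2: 0.54 × 622 = 335.880
  age 3: 0.34 × 869 = 295.460
  age 4: 0.21 × 1120 = 235.200
  age 5: 0.17 × 1477 = 251.090
Maximum at age 2 (335.880).

2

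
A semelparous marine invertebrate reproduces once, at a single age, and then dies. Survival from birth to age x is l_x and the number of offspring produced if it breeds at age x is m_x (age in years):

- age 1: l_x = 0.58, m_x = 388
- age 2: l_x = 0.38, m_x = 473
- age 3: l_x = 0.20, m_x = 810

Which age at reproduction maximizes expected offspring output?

Expected offspring if breeding at age x = l_x × m_x:
  age 1: 0.58 × 388 = 225.040
  age 2: 0.38 × 473 = 179.740
  age 3: 0.20 × 810 = 162.000
Maximum at age 1 (225.040).

1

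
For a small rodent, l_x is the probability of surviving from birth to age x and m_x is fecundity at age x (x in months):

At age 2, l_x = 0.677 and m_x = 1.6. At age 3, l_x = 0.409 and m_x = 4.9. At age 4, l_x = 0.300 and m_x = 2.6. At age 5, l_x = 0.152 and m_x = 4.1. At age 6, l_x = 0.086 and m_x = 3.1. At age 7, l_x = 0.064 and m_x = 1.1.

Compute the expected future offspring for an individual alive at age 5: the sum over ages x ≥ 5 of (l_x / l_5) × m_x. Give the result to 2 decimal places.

6.32

l_5 = 0.152. Conditional survival from age 5 to x is l_x / l_5.
  x=5: (0.152/0.152) × 4.1 = 4.1000
  x=6: (0.086/0.152) × 3.1 = 1.7539
  x=7: (0.064/0.152) × 1.1 = 0.4632
Sum = 4.1000 + 1.7539 + 0.4632 = 6.3171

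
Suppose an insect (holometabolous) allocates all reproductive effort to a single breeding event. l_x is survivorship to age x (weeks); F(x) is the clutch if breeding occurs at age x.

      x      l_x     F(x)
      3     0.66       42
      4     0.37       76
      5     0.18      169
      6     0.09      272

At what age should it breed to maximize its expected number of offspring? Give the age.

Expected offspring if breeding at age x = l_x × F(x):
  age 3: 0.66 × 42 = 27.720
  age 4: 0.37 × 76 = 28.120
  age 5: 0.18 × 169 = 30.420
  age 6: 0.09 × 272 = 24.480
Maximum at age 5 (30.420).

5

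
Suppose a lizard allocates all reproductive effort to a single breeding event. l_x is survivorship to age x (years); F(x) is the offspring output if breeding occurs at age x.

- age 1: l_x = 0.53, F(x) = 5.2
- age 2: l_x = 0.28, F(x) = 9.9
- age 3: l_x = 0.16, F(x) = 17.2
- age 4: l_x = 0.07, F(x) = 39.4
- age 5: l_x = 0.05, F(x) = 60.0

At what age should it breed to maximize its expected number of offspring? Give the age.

Expected offspring if breeding at age x = l_x × F(x):
  age 1: 0.53 × 5.2 = 2.756
  age 2: 0.28 × 9.9 = 2.772
  age 3: 0.16 × 17.2 = 2.752
  age 4: 0.07 × 39.4 = 2.758
  age 5: 0.05 × 60.0 = 3.000
Maximum at age 5 (3.000).

5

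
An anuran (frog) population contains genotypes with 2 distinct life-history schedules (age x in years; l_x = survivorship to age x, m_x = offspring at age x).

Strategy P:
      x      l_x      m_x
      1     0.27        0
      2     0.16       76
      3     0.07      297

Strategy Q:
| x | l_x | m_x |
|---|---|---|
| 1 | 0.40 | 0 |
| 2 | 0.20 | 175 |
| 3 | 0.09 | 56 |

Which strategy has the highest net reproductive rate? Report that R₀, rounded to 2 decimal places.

40.04

Strategy P: R₀ = 0.27×0 + 0.16×76 + 0.07×297 = 32.9500
Strategy Q: R₀ = 0.40×0 + 0.20×175 + 0.09×56 = 40.0400
Highest R₀: strategy Q with 40.0400.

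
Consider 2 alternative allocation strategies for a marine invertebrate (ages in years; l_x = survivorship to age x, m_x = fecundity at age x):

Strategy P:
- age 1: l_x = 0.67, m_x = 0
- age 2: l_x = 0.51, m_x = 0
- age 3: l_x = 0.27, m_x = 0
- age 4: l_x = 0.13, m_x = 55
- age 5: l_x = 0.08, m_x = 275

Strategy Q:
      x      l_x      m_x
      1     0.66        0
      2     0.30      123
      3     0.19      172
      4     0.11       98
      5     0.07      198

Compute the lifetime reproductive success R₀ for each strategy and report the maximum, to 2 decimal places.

Strategy P: R₀ = 0.67×0 + 0.51×0 + 0.27×0 + 0.13×55 + 0.08×275 = 29.1500
Strategy Q: R₀ = 0.66×0 + 0.30×123 + 0.19×172 + 0.11×98 + 0.07×198 = 94.2200
Highest R₀: strategy Q with 94.2200.

94.22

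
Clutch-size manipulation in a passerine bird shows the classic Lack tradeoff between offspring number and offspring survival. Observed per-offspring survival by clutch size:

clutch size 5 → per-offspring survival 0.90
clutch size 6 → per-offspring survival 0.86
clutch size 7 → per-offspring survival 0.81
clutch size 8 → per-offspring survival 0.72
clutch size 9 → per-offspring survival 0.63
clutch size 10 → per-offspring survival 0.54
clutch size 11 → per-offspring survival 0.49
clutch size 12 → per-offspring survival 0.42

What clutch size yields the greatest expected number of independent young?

8

Expected independent young = c × s(c):
  c=5: 5 × 0.90 = 4.500
  c=6: 6 × 0.86 = 5.160
  c=7: 7 × 0.81 = 5.670
  c=8: 8 × 0.72 = 5.760
  c=9: 9 × 0.63 = 5.670
  c=10: 10 × 0.54 = 5.400
  c=11: 11 × 0.49 = 5.390
  c=12: 12 × 0.42 = 5.040
Maximum at c = 8 (5.760 independent young).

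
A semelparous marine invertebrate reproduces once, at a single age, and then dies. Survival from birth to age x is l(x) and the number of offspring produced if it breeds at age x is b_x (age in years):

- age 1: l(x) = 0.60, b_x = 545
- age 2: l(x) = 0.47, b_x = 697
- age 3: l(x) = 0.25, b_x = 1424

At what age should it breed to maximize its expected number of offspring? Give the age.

3

Expected offspring if breeding at age x = l(x) × b_x:
  age 1: 0.60 × 545 = 327.000
  age 2: 0.47 × 697 = 327.590
  age 3: 0.25 × 1424 = 356.000
Maximum at age 3 (356.000).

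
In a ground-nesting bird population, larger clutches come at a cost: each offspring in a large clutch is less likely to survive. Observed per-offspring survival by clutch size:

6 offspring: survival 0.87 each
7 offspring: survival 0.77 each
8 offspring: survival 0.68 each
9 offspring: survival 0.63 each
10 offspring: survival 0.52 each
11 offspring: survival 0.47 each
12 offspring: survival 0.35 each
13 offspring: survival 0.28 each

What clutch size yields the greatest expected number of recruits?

Expected recruits = c × s(c):
  c=6: 6 × 0.87 = 5.220
  c=7: 7 × 0.77 = 5.390
  c=8: 8 × 0.68 = 5.440
  c=9: 9 × 0.63 = 5.670
  c=10: 10 × 0.52 = 5.200
  c=11: 11 × 0.47 = 5.170
  c=12: 12 × 0.35 = 4.200
  c=13: 13 × 0.28 = 3.640
Maximum at c = 9 (5.670 recruits).

9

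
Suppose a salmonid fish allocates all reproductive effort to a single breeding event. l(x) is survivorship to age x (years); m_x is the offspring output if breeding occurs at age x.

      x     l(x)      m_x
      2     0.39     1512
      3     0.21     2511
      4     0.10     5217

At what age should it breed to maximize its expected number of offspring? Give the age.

Expected offspring if breeding at age x = l(x) × m_x:
  age 2: 0.39 × 1512 = 589.680
  age 3: 0.21 × 2511 = 527.310
  age 4: 0.10 × 5217 = 521.700
Maximum at age 2 (589.680).

2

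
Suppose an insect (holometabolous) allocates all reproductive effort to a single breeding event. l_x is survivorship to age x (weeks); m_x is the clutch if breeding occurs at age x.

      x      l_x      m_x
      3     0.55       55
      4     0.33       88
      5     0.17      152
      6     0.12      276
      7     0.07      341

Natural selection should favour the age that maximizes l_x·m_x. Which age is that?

Expected offspring if breeding at age x = l_x × m_x:
  age 3: 0.55 × 55 = 30.250
  age 4: 0.33 × 88 = 29.040
  age 5: 0.17 × 152 = 25.840
  age 6: 0.12 × 276 = 33.120
  age 7: 0.07 × 341 = 23.870
Maximum at age 6 (33.120).

6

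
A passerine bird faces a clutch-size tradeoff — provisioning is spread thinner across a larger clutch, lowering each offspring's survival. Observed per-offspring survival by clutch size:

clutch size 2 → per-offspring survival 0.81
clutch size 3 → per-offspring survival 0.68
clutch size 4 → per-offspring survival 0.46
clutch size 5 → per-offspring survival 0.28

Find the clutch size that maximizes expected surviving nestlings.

Expected surviving nestlings = c × s(c):
  c=2: 2 × 0.81 = 1.620
  c=3: 3 × 0.68 = 2.040
  c=4: 4 × 0.46 = 1.840
  c=5: 5 × 0.28 = 1.400
Maximum at c = 3 (2.040 surviving nestlings).

3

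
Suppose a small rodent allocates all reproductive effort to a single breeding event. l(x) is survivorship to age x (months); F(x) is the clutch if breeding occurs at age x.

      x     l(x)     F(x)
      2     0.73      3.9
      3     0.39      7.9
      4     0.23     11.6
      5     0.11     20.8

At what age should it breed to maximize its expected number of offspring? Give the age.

3

Expected offspring if breeding at age x = l(x) × F(x):
  age 2: 0.73 × 3.9 = 2.847
  age 3: 0.39 × 7.9 = 3.081
  age 4: 0.23 × 11.6 = 2.668
  age 5: 0.11 × 20.8 = 2.288
Maximum at age 3 (3.081).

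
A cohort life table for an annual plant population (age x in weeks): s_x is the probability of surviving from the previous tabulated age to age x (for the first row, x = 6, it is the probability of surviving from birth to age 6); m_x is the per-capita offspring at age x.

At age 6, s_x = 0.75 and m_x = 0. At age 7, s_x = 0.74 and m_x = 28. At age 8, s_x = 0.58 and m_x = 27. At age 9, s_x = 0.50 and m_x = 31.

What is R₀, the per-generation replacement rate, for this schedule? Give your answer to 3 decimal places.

29.221

Survivorship from birth: l_x = s_6·s_7·…·s_x.
  l_6 = 0.75000
  l_7 = 0.55500
  l_8 = 0.32190
  l_9 = 0.16095
R₀ = Σ l_x m_x:
  age 6: 0.75000 × 0 = 0.0000
  age 7: 0.55500 × 28 = 15.5400
  age 8: 0.32190 × 27 = 8.6913
  age 9: 0.16095 × 31 = 4.9895
R₀ = 0.0000 + 15.5400 + 8.6913 + 4.9895 = 29.2208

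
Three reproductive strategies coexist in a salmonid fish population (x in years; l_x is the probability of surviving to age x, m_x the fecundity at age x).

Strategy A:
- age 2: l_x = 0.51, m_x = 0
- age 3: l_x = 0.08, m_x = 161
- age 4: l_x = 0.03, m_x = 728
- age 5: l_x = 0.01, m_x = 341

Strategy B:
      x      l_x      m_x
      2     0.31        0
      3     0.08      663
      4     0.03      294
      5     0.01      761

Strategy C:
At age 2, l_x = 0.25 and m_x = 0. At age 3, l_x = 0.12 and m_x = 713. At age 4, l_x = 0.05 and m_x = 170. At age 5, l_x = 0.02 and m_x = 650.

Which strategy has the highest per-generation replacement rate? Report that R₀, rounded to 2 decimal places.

Strategy A: R₀ = 0.51×0 + 0.08×161 + 0.03×728 + 0.01×341 = 38.1300
Strategy B: R₀ = 0.31×0 + 0.08×663 + 0.03×294 + 0.01×761 = 69.4700
Strategy C: R₀ = 0.25×0 + 0.12×713 + 0.05×170 + 0.02×650 = 107.0600
Highest R₀: strategy C with 107.0600.

107.06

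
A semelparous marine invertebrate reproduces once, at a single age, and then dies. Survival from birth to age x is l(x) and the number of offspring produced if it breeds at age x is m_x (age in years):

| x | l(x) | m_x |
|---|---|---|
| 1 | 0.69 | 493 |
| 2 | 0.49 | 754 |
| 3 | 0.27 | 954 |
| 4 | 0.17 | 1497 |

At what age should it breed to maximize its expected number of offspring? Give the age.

Expected offspring if breeding at age x = l(x) × m_x:
  age 1: 0.69 × 493 = 340.170
  age 2: 0.49 × 754 = 369.460
  age 3: 0.27 × 954 = 257.580
  age 4: 0.17 × 1497 = 254.490
Maximum at age 2 (369.460).

2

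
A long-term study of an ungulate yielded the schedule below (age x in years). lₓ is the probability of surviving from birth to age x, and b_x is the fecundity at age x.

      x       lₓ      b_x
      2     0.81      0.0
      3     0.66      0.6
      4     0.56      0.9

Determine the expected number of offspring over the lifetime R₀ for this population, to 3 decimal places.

0.900

R₀ = Σ lₓ b_x:
  age 2: 0.81 × 0.0 = 0.0000
  age 3: 0.66 × 0.6 = 0.3960
  age 4: 0.56 × 0.9 = 0.5040
R₀ = 0.0000 + 0.3960 + 0.5040 = 0.9000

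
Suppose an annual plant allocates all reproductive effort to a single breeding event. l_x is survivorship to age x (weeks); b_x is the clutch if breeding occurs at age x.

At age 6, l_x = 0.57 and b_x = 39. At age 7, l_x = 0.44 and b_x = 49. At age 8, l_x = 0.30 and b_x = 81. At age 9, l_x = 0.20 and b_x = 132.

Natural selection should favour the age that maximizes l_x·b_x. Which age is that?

9

Expected offspring if breeding at age x = l_x × b_x:
  age 6: 0.57 × 39 = 22.230
  age 7: 0.44 × 49 = 21.560
  age 8: 0.30 × 81 = 24.300
  age 9: 0.20 × 132 = 26.400
Maximum at age 9 (26.400).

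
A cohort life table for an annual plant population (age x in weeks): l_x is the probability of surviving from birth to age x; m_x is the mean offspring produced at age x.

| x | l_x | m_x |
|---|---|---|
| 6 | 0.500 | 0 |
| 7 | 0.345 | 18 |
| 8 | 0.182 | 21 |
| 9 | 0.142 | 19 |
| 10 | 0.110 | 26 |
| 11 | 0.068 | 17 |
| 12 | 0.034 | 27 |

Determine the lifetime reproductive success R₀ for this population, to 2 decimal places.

R₀ = Σ l_x m_x:
  age 6: 0.500 × 0 = 0.0000
  age 7: 0.345 × 18 = 6.2100
  age 8: 0.182 × 21 = 3.8220
  age 9: 0.142 × 19 = 2.6980
  age 10: 0.110 × 26 = 2.8600
  age 11: 0.068 × 17 = 1.1560
  age 12: 0.034 × 27 = 0.9180
R₀ = 0.0000 + 6.2100 + 3.8220 + 2.6980 + 2.8600 + 1.1560 + 0.9180 = 17.6640

17.66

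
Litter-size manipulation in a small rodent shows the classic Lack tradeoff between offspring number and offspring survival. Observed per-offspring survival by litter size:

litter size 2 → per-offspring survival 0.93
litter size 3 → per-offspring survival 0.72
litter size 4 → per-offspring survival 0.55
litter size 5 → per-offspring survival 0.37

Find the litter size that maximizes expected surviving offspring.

4

Expected surviving offspring = c × s(c):
  c=2: 2 × 0.93 = 1.860
  c=3: 3 × 0.72 = 2.160
  c=4: 4 × 0.55 = 2.200
  c=5: 5 × 0.37 = 1.850
Maximum at c = 4 (2.200 surviving offspring).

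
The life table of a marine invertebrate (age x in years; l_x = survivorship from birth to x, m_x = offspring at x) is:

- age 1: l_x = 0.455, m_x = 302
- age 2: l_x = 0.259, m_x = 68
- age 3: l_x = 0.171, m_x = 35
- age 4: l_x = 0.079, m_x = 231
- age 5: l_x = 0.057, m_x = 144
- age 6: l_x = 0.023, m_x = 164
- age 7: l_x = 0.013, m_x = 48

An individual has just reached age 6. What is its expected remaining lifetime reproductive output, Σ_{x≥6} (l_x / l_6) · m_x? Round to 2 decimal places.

l_6 = 0.023. Conditional survival from age 6 to x is l_x / l_6.
  x=6: (0.023/0.023) × 164 = 164.0000
  x=7: (0.013/0.023) × 48 = 27.1304
Sum = 164.0000 + 27.1304 = 191.1304

191.13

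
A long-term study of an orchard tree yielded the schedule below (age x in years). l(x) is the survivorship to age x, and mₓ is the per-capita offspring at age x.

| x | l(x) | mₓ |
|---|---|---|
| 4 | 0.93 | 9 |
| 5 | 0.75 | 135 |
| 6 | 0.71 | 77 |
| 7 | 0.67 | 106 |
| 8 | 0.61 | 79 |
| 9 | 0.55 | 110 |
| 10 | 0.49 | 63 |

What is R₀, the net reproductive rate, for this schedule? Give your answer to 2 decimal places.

R₀ = Σ l(x) mₓ:
  age 4: 0.93 × 9 = 8.3700
  age 5: 0.75 × 135 = 101.2500
  age 6: 0.71 × 77 = 54.6700
  age 7: 0.67 × 106 = 71.0200
  age 8: 0.61 × 79 = 48.1900
  age 9: 0.55 × 110 = 60.5000
  age 10: 0.49 × 63 = 30.8700
R₀ = 8.3700 + 101.2500 + 54.6700 + 71.0200 + 48.1900 + 60.5000 + 30.8700 = 374.8700

374.87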